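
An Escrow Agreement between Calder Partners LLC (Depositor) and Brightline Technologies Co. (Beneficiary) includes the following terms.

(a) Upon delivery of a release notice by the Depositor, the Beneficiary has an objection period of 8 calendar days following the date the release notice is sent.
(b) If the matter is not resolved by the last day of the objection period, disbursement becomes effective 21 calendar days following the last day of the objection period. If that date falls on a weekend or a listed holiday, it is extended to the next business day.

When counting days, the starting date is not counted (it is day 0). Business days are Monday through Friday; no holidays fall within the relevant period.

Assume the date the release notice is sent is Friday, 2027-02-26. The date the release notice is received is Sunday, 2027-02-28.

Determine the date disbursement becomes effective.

The last day of the objection period: 2027-02-26 + 8 days = 2027-03-06.
Adding 21 calendar days to 2027-03-06 gives 2027-03-27, which is the date disbursement becomes effective. That falls on a Saturday, so it rolls to the next business day, Monday, 2027-03-29.

2027-03-29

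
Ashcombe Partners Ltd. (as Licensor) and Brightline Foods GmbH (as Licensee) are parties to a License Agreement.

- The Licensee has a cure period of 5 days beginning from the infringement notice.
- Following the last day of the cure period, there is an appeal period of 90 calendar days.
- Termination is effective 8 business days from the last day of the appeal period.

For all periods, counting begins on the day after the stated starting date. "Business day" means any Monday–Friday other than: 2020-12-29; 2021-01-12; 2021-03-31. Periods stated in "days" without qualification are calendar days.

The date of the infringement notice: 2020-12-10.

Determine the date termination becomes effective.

2021-03-25

The last day of the cure period: 2020-12-10 + 5 days = 2020-12-15.
The last day of the appeal period: 90 calendar days after 2020-12-15 is 2021-03-15.
The date termination becomes effective: counting 8 business days from Monday, 2021-03-15 (Mar 16, Mar 17, Mar 18, Mar 19, Mar 22, Mar 23, Mar 24, Mar 25, skipping weekends) reaches Thursday, 2021-03-25.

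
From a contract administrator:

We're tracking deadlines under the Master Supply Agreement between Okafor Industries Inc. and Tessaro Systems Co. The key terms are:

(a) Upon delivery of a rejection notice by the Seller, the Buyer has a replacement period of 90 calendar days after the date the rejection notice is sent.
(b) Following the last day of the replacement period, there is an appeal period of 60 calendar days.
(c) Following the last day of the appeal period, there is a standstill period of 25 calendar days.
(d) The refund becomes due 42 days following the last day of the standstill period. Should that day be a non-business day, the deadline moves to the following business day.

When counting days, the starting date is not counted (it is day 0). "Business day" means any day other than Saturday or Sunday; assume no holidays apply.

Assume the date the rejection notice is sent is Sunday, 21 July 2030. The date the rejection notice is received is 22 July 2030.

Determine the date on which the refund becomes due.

24 February 2031

Adding 90 calendar days to 21 July 2030 gives 19 October 2030, which is the last day of the replacement period.
Adding 60 calendar days to 19 October 2030 gives 18 December 2030, which is the last day of the appeal period.
Adding 25 calendar days to 18 December 2030 gives 12 January 2031, which is the last day of the standstill period.
The date on which the refund becomes due: 12 January 2031 + 42 days = 23 February 2031. That falls on a Sunday, so it rolls to the next business day, Monday, 24 February 2031.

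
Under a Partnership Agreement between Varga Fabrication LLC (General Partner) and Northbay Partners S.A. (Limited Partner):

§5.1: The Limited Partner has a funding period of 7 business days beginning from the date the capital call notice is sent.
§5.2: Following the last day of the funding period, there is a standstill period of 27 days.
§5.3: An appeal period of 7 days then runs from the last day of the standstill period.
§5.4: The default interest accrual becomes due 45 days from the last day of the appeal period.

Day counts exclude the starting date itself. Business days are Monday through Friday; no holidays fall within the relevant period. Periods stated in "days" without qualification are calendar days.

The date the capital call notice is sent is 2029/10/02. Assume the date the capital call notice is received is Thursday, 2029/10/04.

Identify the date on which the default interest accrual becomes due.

The last day of the funding period: 7 business days after Tuesday, 2029/10/02, skipping weekends — Oct 3, Oct 4, Oct 5, Oct 8, Oct 9, Oct 10, Oct 11 — lands on Thursday, 2029/10/11.
The last day of the standstill period: 27 calendar days after 2029/10/11 is 2029/11/07.
The last day of the appeal period: 2029/11/07 + 7 days = 2029/11/14.
The date on which the default interest accrual becomes due: 45 calendar days after 2029/11/14 is 2029/12/29.

2029/12/29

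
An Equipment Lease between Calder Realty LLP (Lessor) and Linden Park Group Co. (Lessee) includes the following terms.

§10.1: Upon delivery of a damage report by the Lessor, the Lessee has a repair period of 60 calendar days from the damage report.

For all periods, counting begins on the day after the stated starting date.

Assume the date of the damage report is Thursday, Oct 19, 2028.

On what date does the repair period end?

The last day of the repair period: 60 calendar days after Oct 19, 2028 is Dec 18, 2028.

Dec 18, 2028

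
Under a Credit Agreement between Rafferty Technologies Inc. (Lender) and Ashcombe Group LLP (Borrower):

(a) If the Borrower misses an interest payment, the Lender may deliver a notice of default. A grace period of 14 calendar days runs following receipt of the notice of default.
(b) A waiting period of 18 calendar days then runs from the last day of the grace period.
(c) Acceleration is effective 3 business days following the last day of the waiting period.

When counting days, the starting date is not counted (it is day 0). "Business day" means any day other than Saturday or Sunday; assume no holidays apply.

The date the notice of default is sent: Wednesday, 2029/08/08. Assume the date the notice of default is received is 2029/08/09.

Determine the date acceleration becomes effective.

2029/09/13

The last day of the grace period: 2029/08/09 + 14 days = 2029/08/23.
The last day of the waiting period: 18 calendar days after 2029/08/23 is 2029/09/10.
The date acceleration becomes effective: 3 business days after Monday, 2029/09/10, skipping weekends — Sep 11, Sep 12, Sep 13 — lands on Thursday, 2029/09/13.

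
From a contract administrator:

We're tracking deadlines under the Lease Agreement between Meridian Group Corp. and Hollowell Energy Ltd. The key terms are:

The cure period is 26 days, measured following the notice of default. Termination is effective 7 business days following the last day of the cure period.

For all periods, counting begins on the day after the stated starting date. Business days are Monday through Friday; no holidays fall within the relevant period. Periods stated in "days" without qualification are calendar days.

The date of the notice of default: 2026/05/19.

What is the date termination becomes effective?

2026/06/23

Adding 26 calendar days to 2026/05/19 gives 2026/06/14, which is the last day of the cure period.
The date termination becomes effective: counting 7 business days from Sunday, 2026/06/14 (Jun 15, Jun 16, Jun 17, Jun 18, Jun 19, Jun 22, Jun 23, skipping weekends) reaches Tuesday, 2026/06/23.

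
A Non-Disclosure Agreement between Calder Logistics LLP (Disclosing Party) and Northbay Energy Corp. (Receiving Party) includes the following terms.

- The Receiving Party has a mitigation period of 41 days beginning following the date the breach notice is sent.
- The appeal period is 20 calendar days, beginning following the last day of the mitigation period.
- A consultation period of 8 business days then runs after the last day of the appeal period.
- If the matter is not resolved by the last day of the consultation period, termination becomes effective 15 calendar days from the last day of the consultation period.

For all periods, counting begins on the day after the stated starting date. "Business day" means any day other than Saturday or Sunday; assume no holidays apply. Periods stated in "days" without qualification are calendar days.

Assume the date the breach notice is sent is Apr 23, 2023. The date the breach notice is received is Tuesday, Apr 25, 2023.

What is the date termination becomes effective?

Adding 41 calendar days to Apr 23, 2023 gives Jun 3, 2023, which is the last day of the mitigation period.
Adding 20 calendar days to Jun 3, 2023 gives Jun 23, 2023, which is the last day of the appeal period.
The last day of the consultation period: 8 business days after Friday, Jun 23, 2023, skipping weekends — Jun 26, Jun 27, Jun 28, Jun 29, Jun 30, Jul 3, Jul 4, Jul 5 — lands on Wednesday, Jul 5, 2023.
Adding 15 calendar days to Jul 5, 2023 gives Jul 20, 2023, which is the date termination becomes effective.

Jul 20, 2023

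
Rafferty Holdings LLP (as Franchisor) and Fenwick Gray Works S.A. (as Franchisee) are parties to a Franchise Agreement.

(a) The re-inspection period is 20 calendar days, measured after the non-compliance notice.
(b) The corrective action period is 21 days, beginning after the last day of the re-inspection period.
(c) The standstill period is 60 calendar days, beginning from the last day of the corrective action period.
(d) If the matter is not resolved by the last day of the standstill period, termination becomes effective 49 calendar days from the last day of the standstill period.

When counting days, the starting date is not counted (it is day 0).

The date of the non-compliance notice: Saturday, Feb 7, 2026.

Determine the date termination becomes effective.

The last day of the re-inspection period: Feb 7, 2026 + 20 days = Feb 27, 2026.
Adding 21 calendar days to Feb 27, 2026 gives Mar 20, 2026, which is the last day of the corrective action period.
The last day of the standstill period: 60 calendar days after Mar 20, 2026 is May 19, 2026.
The date termination becomes effective: May 19, 2026 + 49 days = Jul 7, 2026.

Jul 7, 2026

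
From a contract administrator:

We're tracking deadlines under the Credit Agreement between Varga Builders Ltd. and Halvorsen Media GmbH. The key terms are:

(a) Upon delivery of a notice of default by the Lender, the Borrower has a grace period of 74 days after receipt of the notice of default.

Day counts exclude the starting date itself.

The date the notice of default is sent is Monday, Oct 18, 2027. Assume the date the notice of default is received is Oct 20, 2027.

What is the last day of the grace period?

Jan 2, 2028

The last day of the grace period: 74 calendar days after Oct 20, 2027 is Jan 2, 2028.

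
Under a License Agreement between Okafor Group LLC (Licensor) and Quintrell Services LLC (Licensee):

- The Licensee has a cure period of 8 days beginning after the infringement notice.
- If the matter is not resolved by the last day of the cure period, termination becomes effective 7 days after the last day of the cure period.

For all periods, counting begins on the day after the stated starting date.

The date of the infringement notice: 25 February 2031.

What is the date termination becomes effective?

12 March 2031

Adding 8 calendar days to 25 February 2031 gives 5 March 2031, which is the last day of the cure period.
Adding 7 calendar days to 5 March 2031 gives 12 March 2031, which is the date termination becomes effective.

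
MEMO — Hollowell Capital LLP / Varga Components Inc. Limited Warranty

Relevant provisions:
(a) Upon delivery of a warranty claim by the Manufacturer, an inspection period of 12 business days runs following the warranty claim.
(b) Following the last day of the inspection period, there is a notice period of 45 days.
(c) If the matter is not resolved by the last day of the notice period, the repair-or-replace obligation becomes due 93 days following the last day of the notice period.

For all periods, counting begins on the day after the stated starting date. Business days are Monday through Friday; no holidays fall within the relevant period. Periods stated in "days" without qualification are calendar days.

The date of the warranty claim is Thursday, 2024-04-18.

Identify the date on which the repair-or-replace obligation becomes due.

2024-09-21

The last day of the inspection period: counting 12 business days from Thursday, 2024-04-18 (Apr 19, Apr 22, Apr 23, Apr 24, …, May 2, May 3, May 6, skipping weekends) reaches Monday, 2024-05-06.
The last day of the notice period: 2024-05-06 + 45 days = 2024-06-20.
The date on which the repair-or-replace obligation becomes due: 93 calendar days after 2024-06-20 is 2024-09-21.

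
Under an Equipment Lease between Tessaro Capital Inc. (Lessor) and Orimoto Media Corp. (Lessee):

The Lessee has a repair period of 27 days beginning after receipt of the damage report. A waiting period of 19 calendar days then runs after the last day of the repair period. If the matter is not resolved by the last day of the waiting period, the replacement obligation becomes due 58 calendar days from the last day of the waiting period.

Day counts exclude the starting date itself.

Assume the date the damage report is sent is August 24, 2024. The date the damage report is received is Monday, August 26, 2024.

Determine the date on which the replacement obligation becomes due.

December 8, 2024

Adding 27 calendar days to August 26, 2024 gives September 22, 2024, which is the last day of the repair period.
The last day of the waiting period: 19 calendar days after September 22, 2024 is October 11, 2024.
Adding 58 calendar days to October 11, 2024 gives December 8, 2024, which is the date on which the replacement obligation becomes due.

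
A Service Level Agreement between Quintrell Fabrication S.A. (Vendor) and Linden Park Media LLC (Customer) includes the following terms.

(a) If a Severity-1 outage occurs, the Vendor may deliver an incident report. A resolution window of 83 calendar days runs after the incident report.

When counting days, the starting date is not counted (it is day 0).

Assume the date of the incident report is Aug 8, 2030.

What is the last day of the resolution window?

The last day of the resolution window: Aug 8, 2030 + 83 days = Oct 30, 2030.

Oct 30, 2030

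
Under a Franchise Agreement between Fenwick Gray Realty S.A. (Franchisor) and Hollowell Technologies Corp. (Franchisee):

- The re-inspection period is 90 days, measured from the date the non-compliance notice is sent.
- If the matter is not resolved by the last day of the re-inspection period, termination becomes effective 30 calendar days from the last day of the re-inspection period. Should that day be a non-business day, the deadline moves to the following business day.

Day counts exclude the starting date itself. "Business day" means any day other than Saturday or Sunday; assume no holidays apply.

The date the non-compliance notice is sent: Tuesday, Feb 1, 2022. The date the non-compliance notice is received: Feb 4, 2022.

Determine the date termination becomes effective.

Adding 90 calendar days to Feb 1, 2022 gives May 2, 2022, which is the last day of the re-inspection period.
Adding 30 calendar days to May 2, 2022 gives Jun 1, 2022, which is the date termination becomes effective. Jun 1, 2022 is a Wednesday, so no roll-forward applies.

Jun 1, 2022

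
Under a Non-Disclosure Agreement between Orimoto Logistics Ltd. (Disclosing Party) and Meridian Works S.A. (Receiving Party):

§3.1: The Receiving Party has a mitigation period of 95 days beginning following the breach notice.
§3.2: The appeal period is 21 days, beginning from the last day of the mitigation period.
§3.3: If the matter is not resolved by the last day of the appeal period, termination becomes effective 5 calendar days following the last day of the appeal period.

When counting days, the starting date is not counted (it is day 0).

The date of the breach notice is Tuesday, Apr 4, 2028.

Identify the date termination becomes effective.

Aug 3, 2028

The last day of the mitigation period: 95 calendar days after Apr 4, 2028 is Jul 8, 2028.
The last day of the appeal period: Jul 8, 2028 + 21 days = Jul 29, 2028.
Adding 5 calendar days to Jul 29, 2028 gives Aug 3, 2028, which is the date termination becomes effective.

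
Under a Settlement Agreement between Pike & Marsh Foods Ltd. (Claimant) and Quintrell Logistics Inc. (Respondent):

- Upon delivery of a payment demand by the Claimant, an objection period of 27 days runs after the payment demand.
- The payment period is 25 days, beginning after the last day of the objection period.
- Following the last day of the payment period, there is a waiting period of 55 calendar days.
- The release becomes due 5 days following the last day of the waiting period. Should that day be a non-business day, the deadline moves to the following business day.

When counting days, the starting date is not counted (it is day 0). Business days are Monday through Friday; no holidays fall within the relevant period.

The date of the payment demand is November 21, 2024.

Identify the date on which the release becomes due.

March 13, 2025

The last day of the objection period: 27 calendar days after November 21, 2024 is December 18, 2024.
Adding 25 calendar days to December 18, 2024 gives January 12, 2025, which is the last day of the payment period.
The last day of the waiting period: January 12, 2025 + 55 days = March 8, 2025.
The date on which the release becomes due: March 8, 2025 + 5 days = March 13, 2025. March 13, 2025 is a Thursday, so no roll-forward applies.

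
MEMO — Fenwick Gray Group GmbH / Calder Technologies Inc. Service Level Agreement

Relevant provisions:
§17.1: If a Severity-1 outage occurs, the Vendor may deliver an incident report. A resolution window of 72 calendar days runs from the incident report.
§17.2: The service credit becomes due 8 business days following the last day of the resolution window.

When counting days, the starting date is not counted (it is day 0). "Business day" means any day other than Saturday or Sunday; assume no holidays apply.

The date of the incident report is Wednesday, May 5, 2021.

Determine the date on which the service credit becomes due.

The last day of the resolution window: May 5, 2021 + 72 days = July 16, 2021.
From Friday, July 16, 2021, 8 business days (Jul 19, Jul 20, Jul 21, Jul 22, Jul 23, Jul 26, Jul 27, Jul 28, skipping weekends) brings us to Wednesday, July 28, 2021, which is the date on which the service credit becomes due.

July 28, 2021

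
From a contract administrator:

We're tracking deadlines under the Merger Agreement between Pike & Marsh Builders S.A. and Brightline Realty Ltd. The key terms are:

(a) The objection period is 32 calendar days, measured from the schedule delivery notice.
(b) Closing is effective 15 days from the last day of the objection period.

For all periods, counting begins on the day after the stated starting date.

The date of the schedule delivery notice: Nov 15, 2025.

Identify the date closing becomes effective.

Jan 1, 2026

Adding 32 calendar days to Nov 15, 2025 gives Dec 17, 2025, which is the last day of the objection period.
The date closing becomes effective: 15 calendar days after Dec 17, 2025 is Jan 1, 2026.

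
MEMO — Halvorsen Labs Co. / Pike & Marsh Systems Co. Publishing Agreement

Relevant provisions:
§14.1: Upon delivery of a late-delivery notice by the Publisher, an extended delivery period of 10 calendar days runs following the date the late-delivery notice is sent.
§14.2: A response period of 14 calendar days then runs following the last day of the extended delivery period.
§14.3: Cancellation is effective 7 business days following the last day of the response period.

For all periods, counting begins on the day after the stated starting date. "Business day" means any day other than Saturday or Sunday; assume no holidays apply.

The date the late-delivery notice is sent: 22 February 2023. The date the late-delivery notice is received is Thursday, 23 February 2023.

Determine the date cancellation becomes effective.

The last day of the extended delivery period: 22 February 2023 + 10 days = 4 March 2023.
The last day of the response period: 4 March 2023 + 14 days = 18 March 2023.
The date cancellation becomes effective: counting 7 business days from Saturday, 18 March 2023 (Mar 20, Mar 21, Mar 22, Mar 23, Mar 24, Mar 27, Mar 28, skipping weekends) reaches Tuesday, 28 March 2023.

28 March 2023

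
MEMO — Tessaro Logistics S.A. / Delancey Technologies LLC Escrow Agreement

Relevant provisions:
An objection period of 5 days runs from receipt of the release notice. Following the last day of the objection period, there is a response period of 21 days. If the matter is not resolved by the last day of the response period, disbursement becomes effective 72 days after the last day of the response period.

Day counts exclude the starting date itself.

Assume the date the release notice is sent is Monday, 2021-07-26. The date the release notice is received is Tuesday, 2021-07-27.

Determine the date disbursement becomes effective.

The last day of the objection period: 2021-07-27 + 5 days = 2021-08-01.
The last day of the response period: 2021-08-01 + 21 days = 2021-08-22.
Adding 72 calendar days to 2021-08-22 gives 2021-11-02, which is the date disbursement becomes effective.

2021-11-02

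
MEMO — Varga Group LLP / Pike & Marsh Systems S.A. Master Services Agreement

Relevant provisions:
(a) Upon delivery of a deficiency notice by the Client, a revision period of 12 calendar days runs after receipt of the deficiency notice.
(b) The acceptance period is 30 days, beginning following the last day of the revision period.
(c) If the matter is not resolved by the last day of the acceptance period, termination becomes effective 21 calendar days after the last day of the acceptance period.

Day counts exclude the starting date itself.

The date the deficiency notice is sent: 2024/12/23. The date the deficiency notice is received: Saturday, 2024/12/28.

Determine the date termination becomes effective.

Adding 12 calendar days to 2024/12/28 gives 2025/01/09, which is the last day of the revision period.
Adding 30 calendar days to 2025/01/09 gives 2025/02/08, which is the last day of the acceptance period.
The date termination becomes effective: 21 calendar days after 2025/02/08 is 2025/03/01.

2025/03/01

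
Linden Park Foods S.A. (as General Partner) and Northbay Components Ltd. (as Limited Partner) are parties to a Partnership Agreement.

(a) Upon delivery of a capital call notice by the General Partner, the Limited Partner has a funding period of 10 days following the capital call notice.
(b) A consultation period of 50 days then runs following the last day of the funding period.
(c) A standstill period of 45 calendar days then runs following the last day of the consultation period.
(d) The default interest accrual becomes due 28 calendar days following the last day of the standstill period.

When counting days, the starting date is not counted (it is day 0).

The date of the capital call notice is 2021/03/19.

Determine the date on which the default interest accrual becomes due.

2021/07/30

Adding 10 calendar days to 2021/03/19 gives 2021/03/29, which is the last day of the funding period.
The last day of the consultation period: 50 calendar days after 2021/03/29 is 2021/05/18.
The last day of the standstill period: 45 calendar days after 2021/05/18 is 2021/07/02.
Adding 28 calendar days to 2021/07/02 gives 2021/07/30, which is the date on which the default interest accrual becomes due.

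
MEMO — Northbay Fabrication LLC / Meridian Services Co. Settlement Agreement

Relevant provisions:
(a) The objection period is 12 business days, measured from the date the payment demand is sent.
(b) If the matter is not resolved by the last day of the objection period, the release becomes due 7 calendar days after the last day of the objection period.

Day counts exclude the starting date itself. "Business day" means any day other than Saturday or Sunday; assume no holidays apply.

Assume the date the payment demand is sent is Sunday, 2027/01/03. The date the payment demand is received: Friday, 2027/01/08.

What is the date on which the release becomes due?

2027/01/26

The last day of the objection period: 12 business days after Sunday, 2027/01/03, skipping weekends — Jan 4, Jan 5, Jan 6, Jan 7, …, Jan 15, Jan 18, Jan 19 — lands on Tuesday, 2027/01/19.
The date on which the release becomes due: 7 calendar days after 2027/01/19 is 2027/01/26.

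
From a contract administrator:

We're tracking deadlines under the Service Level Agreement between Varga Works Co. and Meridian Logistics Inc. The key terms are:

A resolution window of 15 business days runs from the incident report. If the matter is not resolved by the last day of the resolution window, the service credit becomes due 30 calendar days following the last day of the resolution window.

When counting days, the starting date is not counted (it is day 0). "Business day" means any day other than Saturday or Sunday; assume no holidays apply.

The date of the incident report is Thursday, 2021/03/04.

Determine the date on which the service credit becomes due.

2021/04/24

From Thursday, 2021/03/04, 15 business days (Mar 5, Mar 8, Mar 9, Mar 10, …, Mar 23, Mar 24, Mar 25, skipping weekends) brings us to Thursday, 2021/03/25, which is the last day of the resolution window.
The date on which the service credit becomes due: 30 calendar days after 2021/03/25 is 2021/04/24.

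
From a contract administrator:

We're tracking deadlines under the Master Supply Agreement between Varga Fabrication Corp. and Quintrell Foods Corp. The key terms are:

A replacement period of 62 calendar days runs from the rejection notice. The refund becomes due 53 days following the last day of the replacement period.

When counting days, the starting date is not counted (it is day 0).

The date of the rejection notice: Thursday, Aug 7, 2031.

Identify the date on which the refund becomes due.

The last day of the replacement period: Aug 7, 2031 + 62 days = Oct 8, 2031.
The date on which the refund becomes due: Oct 8, 2031 + 53 days = Nov 30, 2031.

Nov 30, 2031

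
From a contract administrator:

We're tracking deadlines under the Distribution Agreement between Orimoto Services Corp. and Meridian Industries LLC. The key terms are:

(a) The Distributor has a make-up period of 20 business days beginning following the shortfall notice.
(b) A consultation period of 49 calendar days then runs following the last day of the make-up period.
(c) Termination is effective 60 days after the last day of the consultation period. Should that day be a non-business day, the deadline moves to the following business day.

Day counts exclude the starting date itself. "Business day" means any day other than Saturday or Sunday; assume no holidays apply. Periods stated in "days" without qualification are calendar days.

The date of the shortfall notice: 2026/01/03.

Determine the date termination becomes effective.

2026/05/19

From Saturday, 2026/01/03, 20 business days (Jan 5, Jan 6, Jan 7, Jan 8, …, Jan 28, Jan 29, Jan 30, skipping weekends) brings us to Friday, 2026/01/30, which is the last day of the make-up period.
The last day of the consultation period: 2026/01/30 + 49 days = 2026/03/20.
Adding 60 calendar days to 2026/03/20 gives 2026/05/19, which is the date termination becomes effective. 2026/05/19 is a Tuesday, so no roll-forward applies.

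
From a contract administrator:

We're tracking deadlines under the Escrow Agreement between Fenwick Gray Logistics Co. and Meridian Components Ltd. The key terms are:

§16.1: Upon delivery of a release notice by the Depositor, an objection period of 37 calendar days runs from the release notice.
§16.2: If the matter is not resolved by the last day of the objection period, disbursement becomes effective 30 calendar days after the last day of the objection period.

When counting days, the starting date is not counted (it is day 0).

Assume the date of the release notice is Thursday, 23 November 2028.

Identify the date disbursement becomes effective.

29 January 2029

The last day of the objection period: 23 November 2028 + 37 days = 30 December 2028.
The date disbursement becomes effective: 30 December 2028 + 30 days = 29 January 2029.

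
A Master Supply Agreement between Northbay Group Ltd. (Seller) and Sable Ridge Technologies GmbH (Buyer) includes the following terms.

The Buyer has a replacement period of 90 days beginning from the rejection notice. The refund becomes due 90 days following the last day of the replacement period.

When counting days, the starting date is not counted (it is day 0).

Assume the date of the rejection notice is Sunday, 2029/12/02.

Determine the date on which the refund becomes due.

2030/05/31

The last day of the replacement period: 90 calendar days after 2029/12/02 is 2030/03/02.
The date on which the refund becomes due: 90 calendar days after 2030/03/02 is 2030/05/31.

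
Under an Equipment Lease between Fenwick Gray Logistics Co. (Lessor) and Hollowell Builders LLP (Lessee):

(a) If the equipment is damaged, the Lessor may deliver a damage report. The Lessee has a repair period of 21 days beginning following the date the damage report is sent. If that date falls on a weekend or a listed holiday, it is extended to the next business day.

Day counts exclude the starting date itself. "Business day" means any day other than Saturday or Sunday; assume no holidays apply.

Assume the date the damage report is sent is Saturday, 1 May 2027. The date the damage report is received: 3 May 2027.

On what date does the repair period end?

The last day of the repair period: 1 May 2027 + 21 days = 22 May 2027. That falls on a Saturday, so it rolls to the next business day, Monday, 24 May 2027.

24 May 2027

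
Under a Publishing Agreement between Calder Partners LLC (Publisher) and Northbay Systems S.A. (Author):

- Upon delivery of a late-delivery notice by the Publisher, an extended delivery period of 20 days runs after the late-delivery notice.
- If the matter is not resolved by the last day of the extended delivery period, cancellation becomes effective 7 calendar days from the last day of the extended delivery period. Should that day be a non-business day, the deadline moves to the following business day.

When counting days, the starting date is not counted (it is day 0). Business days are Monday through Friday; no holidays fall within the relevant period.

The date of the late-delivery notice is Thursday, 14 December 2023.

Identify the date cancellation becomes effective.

10 January 2024

Adding 20 calendar days to 14 December 2023 gives 3 January 2024, which is the last day of the extended delivery period.
The date cancellation becomes effective: 3 January 2024 + 7 days = 10 January 2024. 10 January 2024 is a Wednesday, so no roll-forward applies.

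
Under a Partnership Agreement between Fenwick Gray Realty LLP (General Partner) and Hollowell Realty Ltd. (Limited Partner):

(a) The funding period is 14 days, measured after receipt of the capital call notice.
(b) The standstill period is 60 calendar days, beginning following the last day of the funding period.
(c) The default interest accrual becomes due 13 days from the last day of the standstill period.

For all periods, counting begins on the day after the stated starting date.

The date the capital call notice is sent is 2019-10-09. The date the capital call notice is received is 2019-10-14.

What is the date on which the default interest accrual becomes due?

2020-01-09

The last day of the funding period: 14 calendar days after 2019-10-14 is 2019-10-28.
The last day of the standstill period: 2019-10-28 + 60 days = 2019-12-27.
The date on which the default interest accrual becomes due: 2019-12-27 + 13 days = 2020-01-09.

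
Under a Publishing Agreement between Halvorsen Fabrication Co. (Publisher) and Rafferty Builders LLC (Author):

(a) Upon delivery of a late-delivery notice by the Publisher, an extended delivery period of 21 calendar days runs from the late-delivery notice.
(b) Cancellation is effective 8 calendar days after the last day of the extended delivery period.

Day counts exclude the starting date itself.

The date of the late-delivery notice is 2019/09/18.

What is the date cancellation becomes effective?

2019/10/17

The last day of the extended delivery period: 2019/09/18 + 21 days = 2019/10/09.
The date cancellation becomes effective: 2019/10/09 + 8 days = 2019/10/17.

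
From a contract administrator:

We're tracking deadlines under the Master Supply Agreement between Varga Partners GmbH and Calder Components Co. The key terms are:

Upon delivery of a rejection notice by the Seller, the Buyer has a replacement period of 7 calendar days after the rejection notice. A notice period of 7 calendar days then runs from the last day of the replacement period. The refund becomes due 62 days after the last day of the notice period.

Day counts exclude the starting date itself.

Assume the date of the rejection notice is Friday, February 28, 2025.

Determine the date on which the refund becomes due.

May 15, 2025

Adding 7 calendar days to February 28, 2025 gives March 7, 2025, which is the last day of the replacement period.
The last day of the notice period: March 7, 2025 + 7 days = March 14, 2025.
The date on which the refund becomes due: 62 calendar days after March 14, 2025 is May 15, 2025.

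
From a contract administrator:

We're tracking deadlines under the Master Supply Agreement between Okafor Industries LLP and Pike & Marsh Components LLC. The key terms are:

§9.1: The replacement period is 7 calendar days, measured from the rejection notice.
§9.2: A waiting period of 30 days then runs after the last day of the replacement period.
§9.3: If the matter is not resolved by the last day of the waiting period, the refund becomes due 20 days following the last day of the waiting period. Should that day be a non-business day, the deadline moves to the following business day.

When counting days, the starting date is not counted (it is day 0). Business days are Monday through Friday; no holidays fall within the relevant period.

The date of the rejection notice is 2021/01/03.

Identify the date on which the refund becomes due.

The last day of the replacement period: 7 calendar days after 2021/01/03 is 2021/01/10.
Adding 30 calendar days to 2021/01/10 gives 2021/02/09, which is the last day of the waiting period.
The date on which the refund becomes due: 20 calendar days after 2021/02/09 is 2021/03/01. 2021/03/01 is a Monday, so no roll-forward applies.

2021/03/01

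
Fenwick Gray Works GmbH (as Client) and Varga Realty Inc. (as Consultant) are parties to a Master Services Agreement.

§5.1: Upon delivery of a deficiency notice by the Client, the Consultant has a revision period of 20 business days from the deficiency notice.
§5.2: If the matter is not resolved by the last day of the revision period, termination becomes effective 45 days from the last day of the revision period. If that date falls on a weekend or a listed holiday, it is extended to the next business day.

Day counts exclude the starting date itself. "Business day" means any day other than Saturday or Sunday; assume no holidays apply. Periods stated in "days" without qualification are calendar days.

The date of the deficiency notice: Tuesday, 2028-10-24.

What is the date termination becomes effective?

The last day of the revision period: counting 20 business days from Tuesday, 2028-10-24 (Oct 25, Oct 26, Oct 27, Oct 30, …, Nov 17, Nov 20, Nov 21, skipping weekends) reaches Tuesday, 2028-11-21.
The date termination becomes effective: 45 calendar days after 2028-11-21 is 2029-01-05. 2029-01-05 is a Friday, so no roll-forward applies.

2029-01-05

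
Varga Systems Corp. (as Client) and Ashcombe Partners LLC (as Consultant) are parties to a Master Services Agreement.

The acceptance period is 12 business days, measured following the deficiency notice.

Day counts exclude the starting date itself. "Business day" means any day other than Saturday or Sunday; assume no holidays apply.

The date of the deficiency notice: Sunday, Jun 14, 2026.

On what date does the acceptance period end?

The last day of the acceptance period: counting 12 business days from Sunday, Jun 14, 2026 (Jun 15, Jun 16, Jun 17, Jun 18, …, Jun 26, Jun 29, Jun 30, skipping weekends) reaches Tuesday, Jun 30, 2026.

Jun 30, 2026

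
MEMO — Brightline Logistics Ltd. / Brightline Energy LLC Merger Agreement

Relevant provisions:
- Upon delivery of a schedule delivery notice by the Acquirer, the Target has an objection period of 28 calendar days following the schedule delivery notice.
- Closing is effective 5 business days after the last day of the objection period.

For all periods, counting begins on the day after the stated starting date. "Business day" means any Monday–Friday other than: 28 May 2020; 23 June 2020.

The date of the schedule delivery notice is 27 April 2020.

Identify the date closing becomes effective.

2 June 2020

Adding 28 calendar days to 27 April 2020 gives 25 May 2020, which is the last day of the objection period.
The date closing becomes effective: 5 business days after Monday, 25 May 2020, skipping weekends and the listed holiday on May 28 — May 26, May 27, May 29, Jun 1, Jun 2 — lands on Tuesday, 2 June 2020.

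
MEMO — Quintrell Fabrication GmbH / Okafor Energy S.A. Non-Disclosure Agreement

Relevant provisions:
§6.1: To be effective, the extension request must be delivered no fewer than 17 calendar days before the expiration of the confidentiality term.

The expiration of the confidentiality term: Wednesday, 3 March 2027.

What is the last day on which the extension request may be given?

Counting back 17 calendar days from 3 March 2027 gives 14 February 2027.

14 February 2027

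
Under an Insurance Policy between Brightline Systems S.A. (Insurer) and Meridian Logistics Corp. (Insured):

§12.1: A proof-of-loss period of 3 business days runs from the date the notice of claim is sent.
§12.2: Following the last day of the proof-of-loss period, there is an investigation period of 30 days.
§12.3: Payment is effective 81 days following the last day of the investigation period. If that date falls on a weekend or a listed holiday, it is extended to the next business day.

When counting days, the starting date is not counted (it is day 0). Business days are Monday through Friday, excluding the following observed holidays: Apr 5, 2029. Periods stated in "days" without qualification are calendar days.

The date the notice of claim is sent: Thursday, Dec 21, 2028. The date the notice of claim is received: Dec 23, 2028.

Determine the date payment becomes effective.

The last day of the proof-of-loss period: counting 3 business days from Thursday, Dec 21, 2028 (Dec 22, Dec 25, Dec 26, skipping weekends) reaches Tuesday, Dec 26, 2028.
The last day of the investigation period: 30 calendar days after Dec 26, 2028 is Jan 25, 2029.
Adding 81 calendar days to Jan 25, 2029 gives Apr 16, 2029, which is the date payment becomes effective. Apr 16, 2029 is a Monday and is not a listed holiday, so no roll-forward applies.

Apr 16, 2029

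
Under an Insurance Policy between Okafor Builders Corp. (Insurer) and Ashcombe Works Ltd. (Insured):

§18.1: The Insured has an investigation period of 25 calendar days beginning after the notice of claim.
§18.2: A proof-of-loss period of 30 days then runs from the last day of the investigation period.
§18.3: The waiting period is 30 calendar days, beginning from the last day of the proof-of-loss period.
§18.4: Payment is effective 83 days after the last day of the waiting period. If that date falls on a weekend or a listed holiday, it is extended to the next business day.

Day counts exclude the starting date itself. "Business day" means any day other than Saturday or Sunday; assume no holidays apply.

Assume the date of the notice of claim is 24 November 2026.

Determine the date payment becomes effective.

11 May 2027

The last day of the investigation period: 24 November 2026 + 25 days = 19 December 2026.
The last day of the proof-of-loss period: 30 calendar days after 19 December 2026 is 18 January 2027.
Adding 30 calendar days to 18 January 2027 gives 17 February 2027, which is the last day of the waiting period.
The date payment becomes effective: 17 February 2027 + 83 days = 11 May 2027. 11 May 2027 is a Tuesday, so no roll-forward applies.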